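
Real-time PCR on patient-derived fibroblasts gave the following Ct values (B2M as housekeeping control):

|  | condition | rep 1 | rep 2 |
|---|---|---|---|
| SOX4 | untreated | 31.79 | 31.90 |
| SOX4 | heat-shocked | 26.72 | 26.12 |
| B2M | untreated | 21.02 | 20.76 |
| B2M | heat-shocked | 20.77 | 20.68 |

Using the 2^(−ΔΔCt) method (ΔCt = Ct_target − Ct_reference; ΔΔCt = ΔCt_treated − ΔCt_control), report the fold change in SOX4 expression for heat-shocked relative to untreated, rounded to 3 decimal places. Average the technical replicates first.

38.319

Mean Ct: SOX4 untreated 31.845; SOX4 heat-shocked 26.420; B2M untreated 20.890; B2M heat-shocked 20.725
ΔCt(untreated) = 31.845 − 20.890 = 10.955
ΔCt(heat-shocked) = 26.420 − 20.725 = 5.695
ΔΔCt = 5.695 − 10.955 = -5.260
Fold change = 2^(−(-5.260)) = 2^5.260 = 38.3193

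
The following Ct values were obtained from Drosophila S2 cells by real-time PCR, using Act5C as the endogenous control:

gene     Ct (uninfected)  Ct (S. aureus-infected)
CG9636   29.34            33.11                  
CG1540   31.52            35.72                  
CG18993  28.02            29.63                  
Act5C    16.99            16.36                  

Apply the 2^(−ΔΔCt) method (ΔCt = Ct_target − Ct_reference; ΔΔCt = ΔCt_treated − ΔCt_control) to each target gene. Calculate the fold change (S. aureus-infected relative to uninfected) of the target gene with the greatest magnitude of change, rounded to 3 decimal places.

0.035

CG9636: ΔΔCt = (33.11−16.36) − (29.34−16.99) = 16.75 − 12.35 = 4.40; fold change = 2^-4.40 = 0.047
CG1540: ΔΔCt = (35.72−16.36) − (31.52−16.99) = 19.36 − 14.53 = 4.83; fold change = 2^-4.83 = 0.035
CG18993: ΔΔCt = (29.63−16.36) − (28.02−16.99) = 13.27 − 11.03 = 2.24; fold change = 2^-2.24 = 0.212
CG1540 has the largest |ΔΔCt| = 4.83.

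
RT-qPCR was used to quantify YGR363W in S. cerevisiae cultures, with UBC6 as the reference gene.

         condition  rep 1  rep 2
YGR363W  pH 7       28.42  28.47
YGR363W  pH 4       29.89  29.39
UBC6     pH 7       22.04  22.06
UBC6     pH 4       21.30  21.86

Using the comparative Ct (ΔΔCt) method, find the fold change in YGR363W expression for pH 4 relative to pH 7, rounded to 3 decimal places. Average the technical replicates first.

0.315

Mean Ct: YGR363W pH 7 28.445; YGR363W pH 4 29.640; UBC6 pH 7 22.050; UBC6 pH 4 21.580
ΔCt(pH 7) = 28.445 − 22.050 = 6.395
ΔCt(pH 4) = 29.640 − 21.580 = 8.060
ΔΔCt = 8.060 − 6.395 = 1.665
Fold change = 2^(−1.665) = 0.3153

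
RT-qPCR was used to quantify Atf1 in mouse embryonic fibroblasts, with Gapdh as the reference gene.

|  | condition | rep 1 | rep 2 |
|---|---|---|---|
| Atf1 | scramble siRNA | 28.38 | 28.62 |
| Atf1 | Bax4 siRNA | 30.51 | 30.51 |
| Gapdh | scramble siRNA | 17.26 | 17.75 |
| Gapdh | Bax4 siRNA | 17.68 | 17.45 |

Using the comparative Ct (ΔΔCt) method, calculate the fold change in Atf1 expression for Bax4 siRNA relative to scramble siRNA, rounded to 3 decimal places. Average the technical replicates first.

Mean Ct: Atf1 scramble siRNA 28.500; Atf1 Bax4 siRNA 30.510; Gapdh scramble siRNA 17.505; Gapdh Bax4 siRNA 17.565
ΔCt(scramble siRNA) = 28.500 − 17.505 = 10.995
ΔCt(Bax4 siRNA) = 30.510 − 17.565 = 12.945
ΔΔCt = 12.945 − 10.995 = 1.950
Fold change = 2^(−1.950) = 0.2588

0.259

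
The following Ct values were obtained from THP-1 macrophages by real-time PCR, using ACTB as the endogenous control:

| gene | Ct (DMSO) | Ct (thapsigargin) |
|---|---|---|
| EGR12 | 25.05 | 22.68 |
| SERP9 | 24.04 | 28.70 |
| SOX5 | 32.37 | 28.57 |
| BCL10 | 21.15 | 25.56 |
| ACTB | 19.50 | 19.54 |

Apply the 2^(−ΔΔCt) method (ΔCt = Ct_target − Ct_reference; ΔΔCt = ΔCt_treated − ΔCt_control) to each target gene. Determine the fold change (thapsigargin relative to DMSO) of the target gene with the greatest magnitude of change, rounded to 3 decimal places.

EGR12: ΔΔCt = (22.68−19.54) − (25.05−19.50) = 3.14 − 5.55 = -2.41; fold change = 2^2.41 = 5.315
SERP9: ΔΔCt = (28.70−19.54) − (24.04−19.50) = 9.16 − 4.54 = 4.62; fold change = 2^-4.62 = 0.041
SOX5: ΔΔCt = (28.57−19.54) − (32.37−19.50) = 9.03 − 12.87 = -3.84; fold change = 2^3.84 = 14.320
BCL10: ΔΔCt = (25.56−19.54) − (21.15−19.50) = 6.02 − 1.65 = 4.37; fold change = 2^-4.37 = 0.048
SERP9 has the largest |ΔΔCt| = 4.62.

0.041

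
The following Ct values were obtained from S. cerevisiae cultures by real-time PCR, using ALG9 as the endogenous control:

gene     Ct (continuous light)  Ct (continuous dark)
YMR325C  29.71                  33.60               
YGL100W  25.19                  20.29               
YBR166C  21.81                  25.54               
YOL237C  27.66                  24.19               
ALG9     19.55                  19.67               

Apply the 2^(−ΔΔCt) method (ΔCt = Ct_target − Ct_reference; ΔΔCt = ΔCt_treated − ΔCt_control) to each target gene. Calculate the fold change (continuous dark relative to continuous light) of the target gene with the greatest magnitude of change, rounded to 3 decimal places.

YMR325C: ΔΔCt = (33.60−19.67) − (29.71−19.55) = 13.93 − 10.16 = 3.77; fold change = 2^-3.77 = 0.073
YGL100W: ΔΔCt = (20.29−19.67) − (25.19−19.55) = 0.62 − 5.64 = -5.02; fold change = 2^5.02 = 32.447
YBR166C: ΔΔCt = (25.54−19.67) − (21.81−19.55) = 5.87 − 2.26 = 3.61; fold change = 2^-3.61 = 0.082
YOL237C: ΔΔCt = (24.19−19.67) − (27.66−19.55) = 4.52 − 8.11 = -3.59; fold change = 2^3.59 = 12.042
YGL100W has the largest |ΔΔCt| = 5.02.

32.447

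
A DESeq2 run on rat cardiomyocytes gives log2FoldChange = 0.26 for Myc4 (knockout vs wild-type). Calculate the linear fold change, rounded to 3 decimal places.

Fold change = 2^(0.26) = 1.1975

1.197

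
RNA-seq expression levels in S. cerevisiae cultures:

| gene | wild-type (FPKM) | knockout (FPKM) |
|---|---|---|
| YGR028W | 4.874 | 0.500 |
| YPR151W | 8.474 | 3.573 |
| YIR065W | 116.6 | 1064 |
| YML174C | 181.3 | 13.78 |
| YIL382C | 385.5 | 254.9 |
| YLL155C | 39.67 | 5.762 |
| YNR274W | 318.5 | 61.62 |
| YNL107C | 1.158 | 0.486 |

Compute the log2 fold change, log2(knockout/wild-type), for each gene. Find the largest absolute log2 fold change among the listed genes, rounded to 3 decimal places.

log2(0.500/4.874) = -3.285  (YGR028W)
log2(3.573/8.474) = -1.246  (YPR151W)
log2(1064/116.6) = 3.190  (YIR065W)
log2(13.78/181.3) = -3.718  (YML174C)
log2(254.9/385.5) = -0.597  (YIL382C)
log2(5.762/39.67) = -2.783  (YLL155C)
log2(61.62/318.5) = -2.370  (YNR274W)
log2(0.486/1.158) = -1.253  (YNL107C)
The largest magnitude belongs to YML174C.

3.718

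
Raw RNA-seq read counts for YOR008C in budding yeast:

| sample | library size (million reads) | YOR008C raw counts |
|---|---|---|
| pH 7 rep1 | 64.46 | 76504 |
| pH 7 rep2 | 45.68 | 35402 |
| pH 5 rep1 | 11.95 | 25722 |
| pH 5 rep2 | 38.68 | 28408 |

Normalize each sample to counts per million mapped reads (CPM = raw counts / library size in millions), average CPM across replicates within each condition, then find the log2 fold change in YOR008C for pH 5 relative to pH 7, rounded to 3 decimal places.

CPM(pH 7 rep1) = 76504 / 64.46 = 1186.8446
CPM(pH 7 rep2) = 35402 / 45.68 = 775.0000
CPM(pH 5 rep1) = 25722 / 11.95 = 2152.4686
CPM(pH 5 rep2) = 28408 / 38.68 = 734.4364
mean CPM(pH 7) = 980.9223; mean CPM(pH 5) = 1443.4525
Fold change = 1443.4525 / 980.9223 = 1.47153
log2(1.47153) = 0.5573

0.557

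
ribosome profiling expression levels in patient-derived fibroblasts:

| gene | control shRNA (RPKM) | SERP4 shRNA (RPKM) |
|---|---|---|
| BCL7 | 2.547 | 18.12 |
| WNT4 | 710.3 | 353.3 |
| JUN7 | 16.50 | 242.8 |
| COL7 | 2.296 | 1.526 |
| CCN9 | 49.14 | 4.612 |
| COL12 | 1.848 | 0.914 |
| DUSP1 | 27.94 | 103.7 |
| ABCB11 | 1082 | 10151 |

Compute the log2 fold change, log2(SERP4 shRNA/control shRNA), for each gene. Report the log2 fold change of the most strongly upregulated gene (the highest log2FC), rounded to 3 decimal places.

3.879

log2(18.12/2.547) = 2.831  (BCL7)
log2(353.3/710.3) = -1.008  (WNT4)
log2(242.8/16.50) = 3.879  (JUN7)
log2(1.526/2.296) = -0.589  (COL7)
log2(4.612/49.14) = -3.413  (CCN9)
log2(0.914/1.848) = -1.016  (COL12)
log2(103.7/27.94) = 1.892  (DUSP1)
log2(10151/1082) = 3.230  (ABCB11)
JUN7 is most strongly upregulated.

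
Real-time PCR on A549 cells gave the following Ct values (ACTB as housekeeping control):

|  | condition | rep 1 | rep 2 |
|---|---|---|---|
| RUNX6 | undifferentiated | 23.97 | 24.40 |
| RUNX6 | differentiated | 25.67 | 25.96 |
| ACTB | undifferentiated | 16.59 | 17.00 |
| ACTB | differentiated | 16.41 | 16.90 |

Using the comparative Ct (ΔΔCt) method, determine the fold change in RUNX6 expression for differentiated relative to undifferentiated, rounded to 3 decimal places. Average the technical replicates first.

0.293

Mean Ct: RUNX6 undifferentiated 24.185; RUNX6 differentiated 25.815; ACTB undifferentiated 16.795; ACTB differentiated 16.655
ΔCt(undifferentiated) = 24.185 − 16.795 = 7.390
ΔCt(differentiated) = 25.815 − 16.655 = 9.160
ΔΔCt = 9.160 − 7.390 = 1.770
Fold change = 2^(−1.770) = 0.2932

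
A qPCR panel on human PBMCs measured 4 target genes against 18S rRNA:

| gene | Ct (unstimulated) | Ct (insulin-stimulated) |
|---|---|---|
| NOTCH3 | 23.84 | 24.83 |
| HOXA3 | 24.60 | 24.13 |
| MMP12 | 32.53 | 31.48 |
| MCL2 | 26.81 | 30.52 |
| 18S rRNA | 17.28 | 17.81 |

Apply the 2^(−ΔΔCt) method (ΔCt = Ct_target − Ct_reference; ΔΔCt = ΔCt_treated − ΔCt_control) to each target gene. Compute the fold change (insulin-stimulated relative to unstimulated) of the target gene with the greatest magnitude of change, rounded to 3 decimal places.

0.110

NOTCH3: ΔΔCt = (24.83−17.81) − (23.84−17.28) = 7.02 − 6.56 = 0.46; fold change = 2^-0.46 = 0.727
HOXA3: ΔΔCt = (24.13−17.81) − (24.60−17.28) = 6.32 − 7.32 = -1.00; fold change = 2^1.00 = 2.000
MMP12: ΔΔCt = (31.48−17.81) − (32.53−17.28) = 13.67 − 15.25 = -1.58; fold change = 2^1.58 = 2.990
MCL2: ΔΔCt = (30.52−17.81) − (26.81−17.28) = 12.71 − 9.53 = 3.18; fold change = 2^-3.18 = 0.110
MCL2 has the largest |ΔΔCt| = 3.18.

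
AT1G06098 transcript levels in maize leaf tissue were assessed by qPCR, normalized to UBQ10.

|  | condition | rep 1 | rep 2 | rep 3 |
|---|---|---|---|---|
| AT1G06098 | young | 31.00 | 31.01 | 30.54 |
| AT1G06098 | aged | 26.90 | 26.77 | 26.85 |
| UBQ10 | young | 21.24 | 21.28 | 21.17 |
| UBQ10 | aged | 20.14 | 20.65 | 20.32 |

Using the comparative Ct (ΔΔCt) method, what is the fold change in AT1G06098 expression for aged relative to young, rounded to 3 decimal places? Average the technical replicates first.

Mean Ct: AT1G06098 young 30.850; AT1G06098 aged 26.840; UBQ10 young 21.230; UBQ10 aged 20.370
ΔCt(young) = 30.850 − 21.230 = 9.620
ΔCt(aged) = 26.840 − 20.370 = 6.470
ΔΔCt = 6.470 − 9.620 = -3.150
Fold change = 2^(−(-3.150)) = 2^3.150 = 8.8766

8.877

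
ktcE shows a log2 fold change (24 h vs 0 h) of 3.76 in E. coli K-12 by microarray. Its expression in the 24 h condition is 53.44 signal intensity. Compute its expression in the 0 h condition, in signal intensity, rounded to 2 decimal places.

Fold change = 2^(3.76) = 13.5479
0 h expression = 53.44 / 13.5479 = 3.94

3.94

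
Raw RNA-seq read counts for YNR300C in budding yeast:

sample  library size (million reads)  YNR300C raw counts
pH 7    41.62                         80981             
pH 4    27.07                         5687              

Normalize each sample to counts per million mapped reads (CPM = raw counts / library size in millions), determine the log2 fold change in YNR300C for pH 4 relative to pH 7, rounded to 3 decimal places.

CPM(pH 7) = 80981 / 41.62 = 1945.7232
CPM(pH 4) = 5687 / 27.07 = 210.0850
Fold change = 210.0850 / 1945.7232 = 0.10797
log2(0.10797) = -3.2113

-3.211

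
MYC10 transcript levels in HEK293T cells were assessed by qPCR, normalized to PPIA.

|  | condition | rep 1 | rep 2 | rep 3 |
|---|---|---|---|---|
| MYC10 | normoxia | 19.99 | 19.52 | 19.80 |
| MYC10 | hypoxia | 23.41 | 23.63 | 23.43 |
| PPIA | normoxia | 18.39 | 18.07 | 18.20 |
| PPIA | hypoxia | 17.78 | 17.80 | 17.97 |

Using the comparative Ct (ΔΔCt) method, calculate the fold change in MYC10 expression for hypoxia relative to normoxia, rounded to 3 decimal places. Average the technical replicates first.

Mean Ct: MYC10 normoxia 19.770; MYC10 hypoxia 23.490; PPIA normoxia 18.220; PPIA hypoxia 17.850
ΔCt(normoxia) = 19.770 − 18.220 = 1.550
ΔCt(hypoxia) = 23.490 − 17.850 = 5.640
ΔΔCt = 5.640 − 1.550 = 4.090
Fold change = 2^(−4.090) = 0.0587

0.059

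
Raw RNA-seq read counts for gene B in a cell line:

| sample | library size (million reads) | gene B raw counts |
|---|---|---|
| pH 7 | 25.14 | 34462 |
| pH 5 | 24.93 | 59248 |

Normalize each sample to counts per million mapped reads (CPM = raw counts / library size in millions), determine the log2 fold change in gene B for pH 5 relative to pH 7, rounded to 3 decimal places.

0.794

CPM(pH 7) = 34462 / 25.14 = 1370.8035
CPM(pH 5) = 59248 / 24.93 = 2376.5744
Fold change = 2376.5744 / 1370.8035 = 1.73371
log2(1.73371) = 0.7939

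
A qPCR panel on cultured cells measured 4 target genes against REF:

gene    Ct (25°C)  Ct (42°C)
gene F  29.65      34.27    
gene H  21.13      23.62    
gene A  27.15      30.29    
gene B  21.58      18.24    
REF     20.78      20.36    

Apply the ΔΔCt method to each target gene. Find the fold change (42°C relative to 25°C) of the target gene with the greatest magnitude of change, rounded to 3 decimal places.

gene F: ΔΔCt = (34.27−20.36) − (29.65−20.78) = 13.91 − 8.87 = 5.04; fold change = 2^-5.04 = 0.030
gene H: ΔΔCt = (23.62−20.36) − (21.13−20.78) = 3.26 − 0.35 = 2.91; fold change = 2^-2.91 = 0.133
gene A: ΔΔCt = (30.29−20.36) − (27.15−20.78) = 9.93 − 6.37 = 3.56; fold change = 2^-3.56 = 0.085
gene B: ΔΔCt = (18.24−20.36) − (21.58−20.78) = -2.12 − 0.80 = -2.92; fold change = 2^2.92 = 7.568
gene F has the largest |ΔΔCt| = 5.04.

0.030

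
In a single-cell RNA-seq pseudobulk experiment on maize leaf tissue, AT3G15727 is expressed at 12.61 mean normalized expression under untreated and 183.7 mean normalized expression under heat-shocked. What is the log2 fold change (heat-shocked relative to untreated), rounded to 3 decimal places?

3.865

Fold change = 183.7 / 12.61 = 14.5678
log2(14.5678) = 3.8647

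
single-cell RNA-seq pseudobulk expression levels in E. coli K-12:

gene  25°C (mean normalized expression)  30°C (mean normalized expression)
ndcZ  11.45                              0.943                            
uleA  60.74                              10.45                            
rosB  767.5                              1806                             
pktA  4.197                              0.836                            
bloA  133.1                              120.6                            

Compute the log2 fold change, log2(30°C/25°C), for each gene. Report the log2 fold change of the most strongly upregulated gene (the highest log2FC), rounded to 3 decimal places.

1.235

log2(0.943/11.45) = -3.602  (ndcZ)
log2(10.45/60.74) = -2.539  (uleA)
log2(1806/767.5) = 1.235  (rosB)
log2(0.836/4.197) = -2.328  (pktA)
log2(120.6/133.1) = -0.142  (bloA)
rosB is most strongly upregulated.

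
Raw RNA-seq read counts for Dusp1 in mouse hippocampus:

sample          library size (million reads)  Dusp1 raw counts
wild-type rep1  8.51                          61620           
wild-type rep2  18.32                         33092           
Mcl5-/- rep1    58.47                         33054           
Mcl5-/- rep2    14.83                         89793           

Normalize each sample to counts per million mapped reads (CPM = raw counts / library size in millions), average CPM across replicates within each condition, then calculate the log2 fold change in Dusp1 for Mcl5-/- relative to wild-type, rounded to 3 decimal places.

CPM(wild-type rep1) = 61620 / 8.51 = 7240.8931
CPM(wild-type rep2) = 33092 / 18.32 = 1806.3319
CPM(Mcl5-/- rep1) = 33054 / 58.47 = 565.3155
CPM(Mcl5-/- rep2) = 89793 / 14.83 = 6054.8213
mean CPM(wild-type) = 4523.6125; mean CPM(Mcl5-/-) = 3310.0684
Fold change = 3310.0684 / 4523.6125 = 0.73173
log2(0.73173) = -0.4506

-0.451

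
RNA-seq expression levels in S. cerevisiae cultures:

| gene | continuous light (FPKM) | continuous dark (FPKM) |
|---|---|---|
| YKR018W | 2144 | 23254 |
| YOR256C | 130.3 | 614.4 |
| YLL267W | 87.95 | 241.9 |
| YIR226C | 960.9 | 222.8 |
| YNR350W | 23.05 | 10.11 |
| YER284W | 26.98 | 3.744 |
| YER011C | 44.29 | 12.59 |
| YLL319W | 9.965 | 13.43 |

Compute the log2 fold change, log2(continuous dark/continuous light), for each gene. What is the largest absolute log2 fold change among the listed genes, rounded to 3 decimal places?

3.439

log2(23254/2144) = 3.439  (YKR018W)
log2(614.4/130.3) = 2.237  (YOR256C)
log2(241.9/87.95) = 1.460  (YLL267W)
log2(222.8/960.9) = -2.109  (YIR226C)
log2(10.11/23.05) = -1.189  (YNR350W)
log2(3.744/26.98) = -2.849  (YER284W)
log2(12.59/44.29) = -1.815  (YER011C)
log2(13.43/9.965) = 0.431  (YLL319W)
The largest magnitude belongs to YKR018W.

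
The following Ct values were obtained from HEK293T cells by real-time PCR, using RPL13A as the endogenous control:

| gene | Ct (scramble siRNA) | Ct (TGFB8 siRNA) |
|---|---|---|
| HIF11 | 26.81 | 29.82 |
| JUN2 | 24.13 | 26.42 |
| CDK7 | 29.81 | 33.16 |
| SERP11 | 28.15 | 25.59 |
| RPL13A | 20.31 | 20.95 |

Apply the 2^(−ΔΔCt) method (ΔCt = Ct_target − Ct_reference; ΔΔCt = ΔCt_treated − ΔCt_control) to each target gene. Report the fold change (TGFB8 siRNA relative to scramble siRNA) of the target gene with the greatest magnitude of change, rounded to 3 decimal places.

HIF11: ΔΔCt = (29.82−20.95) − (26.81−20.31) = 8.87 − 6.50 = 2.37; fold change = 2^-2.37 = 0.193
JUN2: ΔΔCt = (26.42−20.95) − (24.13−20.31) = 5.47 − 3.82 = 1.65; fold change = 2^-1.65 = 0.319
CDK7: ΔΔCt = (33.16−20.95) − (29.81−20.31) = 12.21 − 9.50 = 2.71; fold change = 2^-2.71 = 0.153
SERP11: ΔΔCt = (25.59−20.95) − (28.15−20.31) = 4.64 − 7.84 = -3.20; fold change = 2^3.20 = 9.190
SERP11 has the largest |ΔΔCt| = 3.20.

9.190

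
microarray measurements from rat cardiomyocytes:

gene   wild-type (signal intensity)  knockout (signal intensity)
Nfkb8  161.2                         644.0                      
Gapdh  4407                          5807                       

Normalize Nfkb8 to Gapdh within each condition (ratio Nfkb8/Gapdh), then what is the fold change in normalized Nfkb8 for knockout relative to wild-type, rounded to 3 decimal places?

Nfkb8/Gapdh (wild-type) = 161.2 / 4407 = 0.036578
Nfkb8/Gapdh (knockout) = 644.0 / 5807 = 0.1109
Fold change = 0.1109 / 0.036578 = 3.0319

3.032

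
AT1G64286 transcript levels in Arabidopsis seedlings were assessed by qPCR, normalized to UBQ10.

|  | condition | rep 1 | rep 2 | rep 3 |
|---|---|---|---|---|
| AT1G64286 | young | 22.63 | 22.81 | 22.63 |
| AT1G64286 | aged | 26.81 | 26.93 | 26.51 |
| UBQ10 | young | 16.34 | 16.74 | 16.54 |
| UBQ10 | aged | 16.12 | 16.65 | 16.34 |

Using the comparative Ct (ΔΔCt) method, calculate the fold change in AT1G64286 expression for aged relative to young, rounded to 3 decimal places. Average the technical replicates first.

0.053

Mean Ct: AT1G64286 young 22.690; AT1G64286 aged 26.750; UBQ10 young 16.540; UBQ10 aged 16.370
ΔCt(young) = 22.690 − 16.540 = 6.150
ΔCt(aged) = 26.750 − 16.370 = 10.380
ΔΔCt = 10.380 − 6.150 = 4.230
Fold change = 2^(−4.230) = 0.0533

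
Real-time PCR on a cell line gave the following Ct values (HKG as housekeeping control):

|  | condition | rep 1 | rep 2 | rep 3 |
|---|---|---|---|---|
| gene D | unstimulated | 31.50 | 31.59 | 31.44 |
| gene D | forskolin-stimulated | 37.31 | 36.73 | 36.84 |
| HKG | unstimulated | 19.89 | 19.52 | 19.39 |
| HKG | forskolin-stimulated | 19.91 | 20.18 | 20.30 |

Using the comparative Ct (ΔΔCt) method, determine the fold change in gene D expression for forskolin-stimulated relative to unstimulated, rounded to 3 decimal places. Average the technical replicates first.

Mean Ct: gene D unstimulated 31.510; gene D forskolin-stimulated 36.960; HKG unstimulated 19.600; HKG forskolin-stimulated 20.130
ΔCt(unstimulated) = 31.510 − 19.600 = 11.910
ΔCt(forskolin-stimulated) = 36.960 − 20.130 = 16.830
ΔΔCt = 16.830 − 11.910 = 4.920
Fold change = 2^(−4.920) = 0.0330

0.033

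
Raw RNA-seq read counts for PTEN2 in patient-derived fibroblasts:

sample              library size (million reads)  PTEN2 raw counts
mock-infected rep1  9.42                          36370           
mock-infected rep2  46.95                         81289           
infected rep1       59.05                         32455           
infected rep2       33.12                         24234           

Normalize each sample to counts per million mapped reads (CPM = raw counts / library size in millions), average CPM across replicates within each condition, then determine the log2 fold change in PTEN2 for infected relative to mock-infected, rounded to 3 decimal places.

-2.126

CPM(mock-infected rep1) = 36370 / 9.42 = 3860.9342
CPM(mock-infected rep2) = 81289 / 46.95 = 1731.3951
CPM(infected rep1) = 32455 / 59.05 = 549.6190
CPM(infected rep2) = 24234 / 33.12 = 731.7029
mean CPM(mock-infected) = 2796.1646; mean CPM(infected) = 640.6609
Fold change = 640.6609 / 2796.1646 = 0.22912
log2(0.22912) = -2.1258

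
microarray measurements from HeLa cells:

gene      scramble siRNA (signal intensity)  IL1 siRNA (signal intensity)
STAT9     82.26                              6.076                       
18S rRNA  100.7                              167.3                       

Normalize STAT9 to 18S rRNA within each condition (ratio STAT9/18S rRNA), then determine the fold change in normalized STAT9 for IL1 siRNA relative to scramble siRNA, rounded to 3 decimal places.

STAT9/18S rRNA (scramble siRNA) = 82.26 / 100.7 = 0.81688
STAT9/18S rRNA (IL1 siRNA) = 6.076 / 167.3 = 0.036318
Fold change = 0.036318 / 0.81688 = 0.0445

0.044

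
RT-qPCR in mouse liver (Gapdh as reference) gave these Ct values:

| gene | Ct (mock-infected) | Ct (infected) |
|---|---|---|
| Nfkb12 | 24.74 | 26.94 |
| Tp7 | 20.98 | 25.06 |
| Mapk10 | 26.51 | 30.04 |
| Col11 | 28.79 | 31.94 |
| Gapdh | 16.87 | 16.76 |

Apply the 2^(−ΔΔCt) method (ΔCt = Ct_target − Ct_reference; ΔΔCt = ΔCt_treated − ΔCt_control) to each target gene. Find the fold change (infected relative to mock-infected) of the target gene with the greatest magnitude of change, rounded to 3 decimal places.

Nfkb12: ΔΔCt = (26.94−16.76) − (24.74−16.87) = 10.18 − 7.87 = 2.31; fold change = 2^-2.31 = 0.202
Tp7: ΔΔCt = (25.06−16.76) − (20.98−16.87) = 8.30 − 4.11 = 4.19; fold change = 2^-4.19 = 0.055
Mapk10: ΔΔCt = (30.04−16.76) − (26.51−16.87) = 13.28 − 9.64 = 3.64; fold change = 2^-3.64 = 0.080
Col11: ΔΔCt = (31.94−16.76) − (28.79−16.87) = 15.18 − 11.92 = 3.26; fold change = 2^-3.26 = 0.104
Tp7 has the largest |ΔΔCt| = 4.19.

0.055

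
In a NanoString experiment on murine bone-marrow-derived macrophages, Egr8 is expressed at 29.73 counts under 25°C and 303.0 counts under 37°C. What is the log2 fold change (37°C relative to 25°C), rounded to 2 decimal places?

3.35

Fold change = 303.0 / 29.73 = 10.1917
log2(10.1917) = 3.349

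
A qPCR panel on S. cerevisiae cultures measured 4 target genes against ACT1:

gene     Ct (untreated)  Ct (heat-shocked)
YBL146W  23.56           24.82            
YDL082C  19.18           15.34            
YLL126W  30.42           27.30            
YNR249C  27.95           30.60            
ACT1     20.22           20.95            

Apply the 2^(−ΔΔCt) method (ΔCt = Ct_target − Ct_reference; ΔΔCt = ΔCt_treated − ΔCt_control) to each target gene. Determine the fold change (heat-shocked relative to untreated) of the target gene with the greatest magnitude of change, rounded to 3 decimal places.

23.752

YBL146W: ΔΔCt = (24.82−20.95) − (23.56−20.22) = 3.87 − 3.34 = 0.53; fold change = 2^-0.53 = 0.693
YDL082C: ΔΔCt = (15.34−20.95) − (19.18−20.22) = -5.61 − (-1.04) = -4.57; fold change = 2^4.57 = 23.752
YLL126W: ΔΔCt = (27.30−20.95) − (30.42−20.22) = 6.35 − 10.20 = -3.85; fold change = 2^3.85 = 14.420
YNR249C: ΔΔCt = (30.60−20.95) − (27.95−20.22) = 9.65 − 7.73 = 1.92; fold change = 2^-1.92 = 0.264
YDL082C has the largest |ΔΔCt| = 4.57.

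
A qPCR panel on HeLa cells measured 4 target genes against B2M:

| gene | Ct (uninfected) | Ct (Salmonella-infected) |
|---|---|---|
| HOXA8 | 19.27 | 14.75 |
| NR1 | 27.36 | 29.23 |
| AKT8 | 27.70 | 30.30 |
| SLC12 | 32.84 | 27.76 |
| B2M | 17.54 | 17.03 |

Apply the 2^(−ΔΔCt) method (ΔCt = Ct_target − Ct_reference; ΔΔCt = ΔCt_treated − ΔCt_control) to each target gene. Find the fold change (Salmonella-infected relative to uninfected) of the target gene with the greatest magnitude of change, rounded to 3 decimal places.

HOXA8: ΔΔCt = (14.75−17.03) − (19.27−17.54) = -2.28 − 1.73 = -4.01; fold change = 2^4.01 = 16.111
NR1: ΔΔCt = (29.23−17.03) − (27.36−17.54) = 12.20 − 9.82 = 2.38; fold change = 2^-2.38 = 0.192
AKT8: ΔΔCt = (30.30−17.03) − (27.70−17.54) = 13.27 − 10.16 = 3.11; fold change = 2^-3.11 = 0.116
SLC12: ΔΔCt = (27.76−17.03) − (32.84−17.54) = 10.73 − 15.30 = -4.57; fold change = 2^4.57 = 23.752
SLC12 has the largest |ΔΔCt| = 4.57.

23.752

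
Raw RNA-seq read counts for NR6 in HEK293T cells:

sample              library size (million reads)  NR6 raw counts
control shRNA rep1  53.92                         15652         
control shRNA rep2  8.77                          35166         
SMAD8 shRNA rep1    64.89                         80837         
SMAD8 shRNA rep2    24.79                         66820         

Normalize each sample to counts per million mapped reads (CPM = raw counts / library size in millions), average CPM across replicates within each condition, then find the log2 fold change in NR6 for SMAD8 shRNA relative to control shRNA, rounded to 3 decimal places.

CPM(control shRNA rep1) = 15652 / 53.92 = 290.2819
CPM(control shRNA rep2) = 35166 / 8.77 = 4009.8062
CPM(SMAD8 shRNA rep1) = 80837 / 64.89 = 1245.7544
CPM(SMAD8 shRNA rep2) = 66820 / 24.79 = 2695.4417
mean CPM(control shRNA) = 2150.0440; mean CPM(SMAD8 shRNA) = 1970.5980
Fold change = 1970.5980 / 2150.0440 = 0.91654
log2(0.91654) = -0.1257

-0.126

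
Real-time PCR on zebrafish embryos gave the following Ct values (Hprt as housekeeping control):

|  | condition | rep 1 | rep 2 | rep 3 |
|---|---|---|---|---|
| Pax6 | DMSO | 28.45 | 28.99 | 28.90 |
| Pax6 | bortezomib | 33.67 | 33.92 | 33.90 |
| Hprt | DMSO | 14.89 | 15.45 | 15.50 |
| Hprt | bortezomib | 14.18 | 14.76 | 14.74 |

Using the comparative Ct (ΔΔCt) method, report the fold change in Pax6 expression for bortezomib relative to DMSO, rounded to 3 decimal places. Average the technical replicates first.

0.018

Mean Ct: Pax6 DMSO 28.780; Pax6 bortezomib 33.830; Hprt DMSO 15.280; Hprt bortezomib 14.560
ΔCt(DMSO) = 28.780 − 15.280 = 13.500
ΔCt(bortezomib) = 33.830 − 14.560 = 19.270
ΔΔCt = 19.270 − 13.500 = 5.770
Fold change = 2^(−5.770) = 0.0183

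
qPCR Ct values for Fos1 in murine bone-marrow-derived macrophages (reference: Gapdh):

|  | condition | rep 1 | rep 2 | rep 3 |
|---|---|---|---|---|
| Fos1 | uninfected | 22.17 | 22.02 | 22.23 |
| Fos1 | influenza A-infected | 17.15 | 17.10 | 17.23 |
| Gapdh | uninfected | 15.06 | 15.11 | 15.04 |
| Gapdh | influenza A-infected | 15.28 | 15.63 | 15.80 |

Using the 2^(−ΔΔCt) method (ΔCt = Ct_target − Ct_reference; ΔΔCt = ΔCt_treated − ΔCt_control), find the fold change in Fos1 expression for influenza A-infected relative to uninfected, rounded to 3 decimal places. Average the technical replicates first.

44.632

Mean Ct: Fos1 uninfected 22.140; Fos1 influenza A-infected 17.160; Gapdh uninfected 15.070; Gapdh influenza A-infected 15.570
ΔCt(uninfected) = 22.140 − 15.070 = 7.070
ΔCt(influenza A-infected) = 17.160 − 15.570 = 1.590
ΔΔCt = 1.590 − 7.070 = -5.480
Fold change = 2^(−(-5.480)) = 2^5.480 = 44.6318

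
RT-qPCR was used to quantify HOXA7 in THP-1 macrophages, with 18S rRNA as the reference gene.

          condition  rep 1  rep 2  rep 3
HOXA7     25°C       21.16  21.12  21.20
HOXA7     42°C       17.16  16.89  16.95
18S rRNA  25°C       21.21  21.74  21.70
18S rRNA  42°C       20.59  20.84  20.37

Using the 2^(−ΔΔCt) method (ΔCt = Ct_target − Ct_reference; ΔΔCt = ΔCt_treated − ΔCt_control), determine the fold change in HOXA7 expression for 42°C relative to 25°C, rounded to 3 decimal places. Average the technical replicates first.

Mean Ct: HOXA7 25°C 21.160; HOXA7 42°C 17.000; 18S rRNA 25°C 21.550; 18S rRNA 42°C 20.600
ΔCt(25°C) = 21.160 − 21.550 = -0.390
ΔCt(42°C) = 17.000 − 20.600 = -3.600
ΔΔCt = -3.600 − (-0.390) = -3.210
Fold change = 2^(−(-3.210)) = 2^3.210 = 9.2535

9.254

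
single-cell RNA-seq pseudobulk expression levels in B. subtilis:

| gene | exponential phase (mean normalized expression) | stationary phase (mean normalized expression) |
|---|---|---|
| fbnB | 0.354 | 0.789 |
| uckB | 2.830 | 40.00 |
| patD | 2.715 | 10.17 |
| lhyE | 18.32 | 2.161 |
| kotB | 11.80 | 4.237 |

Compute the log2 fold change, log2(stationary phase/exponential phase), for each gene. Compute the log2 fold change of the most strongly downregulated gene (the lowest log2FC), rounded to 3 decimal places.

log2(0.789/0.354) = 1.156  (fbnB)
log2(40.00/2.830) = 3.821  (uckB)
log2(10.17/2.715) = 1.905  (patD)
log2(2.161/18.32) = -3.084  (lhyE)
log2(4.237/11.80) = -1.478  (kotB)
lhyE is most strongly downregulated.

-3.084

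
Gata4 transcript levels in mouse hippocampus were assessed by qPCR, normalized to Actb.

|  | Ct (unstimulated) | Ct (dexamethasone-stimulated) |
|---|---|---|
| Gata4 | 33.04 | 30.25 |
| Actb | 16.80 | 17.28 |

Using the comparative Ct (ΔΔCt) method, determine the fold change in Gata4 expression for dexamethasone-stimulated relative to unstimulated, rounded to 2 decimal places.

9.65

ΔCt(unstimulated) = 33.040 − 16.800 = 16.240
ΔCt(dexamethasone-stimulated) = 30.250 − 17.280 = 12.970
ΔΔCt = 12.970 − 16.240 = -3.270
Fold change = 2^(−(-3.270)) = 2^3.270 = 9.646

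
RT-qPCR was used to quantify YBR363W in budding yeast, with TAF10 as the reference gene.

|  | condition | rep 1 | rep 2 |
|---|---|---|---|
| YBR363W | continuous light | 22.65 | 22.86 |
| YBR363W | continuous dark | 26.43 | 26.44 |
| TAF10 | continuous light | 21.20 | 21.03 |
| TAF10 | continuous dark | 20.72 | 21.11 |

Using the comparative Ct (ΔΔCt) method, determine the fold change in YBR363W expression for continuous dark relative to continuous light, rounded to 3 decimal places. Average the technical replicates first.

0.068

Mean Ct: YBR363W continuous light 22.755; YBR363W continuous dark 26.435; TAF10 continuous light 21.115; TAF10 continuous dark 20.915
ΔCt(continuous light) = 22.755 − 21.115 = 1.640
ΔCt(continuous dark) = 26.435 − 20.915 = 5.520
ΔΔCt = 5.520 − 1.640 = 3.880
Fold change = 2^(−3.880) = 0.0679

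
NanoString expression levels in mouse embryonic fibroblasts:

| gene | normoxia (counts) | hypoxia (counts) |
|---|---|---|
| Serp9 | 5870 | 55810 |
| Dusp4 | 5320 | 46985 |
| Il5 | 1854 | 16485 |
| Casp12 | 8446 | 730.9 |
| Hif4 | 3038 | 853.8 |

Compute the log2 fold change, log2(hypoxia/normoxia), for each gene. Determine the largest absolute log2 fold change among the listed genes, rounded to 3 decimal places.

log2(55810/5870) = 3.249  (Serp9)
log2(46985/5320) = 3.143  (Dusp4)
log2(16485/1854) = 3.152  (Il5)
log2(730.9/8446) = -3.531  (Casp12)
log2(853.8/3038) = -1.831  (Hif4)
The largest magnitude belongs to Casp12.

3.531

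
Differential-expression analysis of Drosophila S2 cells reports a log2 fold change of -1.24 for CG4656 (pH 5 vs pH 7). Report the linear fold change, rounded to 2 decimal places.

0.42

Fold change = 2^(-1.24) = 0.423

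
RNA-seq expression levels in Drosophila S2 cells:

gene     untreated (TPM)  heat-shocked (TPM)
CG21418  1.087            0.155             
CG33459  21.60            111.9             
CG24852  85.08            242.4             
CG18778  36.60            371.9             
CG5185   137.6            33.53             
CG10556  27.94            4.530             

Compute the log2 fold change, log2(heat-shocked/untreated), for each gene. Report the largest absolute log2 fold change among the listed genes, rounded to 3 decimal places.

3.345

log2(0.155/1.087) = -2.810  (CG21418)
log2(111.9/21.60) = 2.373  (CG33459)
log2(242.4/85.08) = 1.510  (CG24852)
log2(371.9/36.60) = 3.345  (CG18778)
log2(33.53/137.6) = -2.037  (CG5185)
log2(4.530/27.94) = -2.625  (CG10556)
The largest magnitude belongs to CG18778.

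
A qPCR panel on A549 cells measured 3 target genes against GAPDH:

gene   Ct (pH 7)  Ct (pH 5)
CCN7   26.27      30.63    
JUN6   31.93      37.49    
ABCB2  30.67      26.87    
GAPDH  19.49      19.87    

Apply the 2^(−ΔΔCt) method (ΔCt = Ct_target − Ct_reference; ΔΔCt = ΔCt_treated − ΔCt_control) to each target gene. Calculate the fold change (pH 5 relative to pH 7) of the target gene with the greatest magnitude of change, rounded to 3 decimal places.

CCN7: ΔΔCt = (30.63−19.87) − (26.27−19.49) = 10.76 − 6.78 = 3.98; fold change = 2^-3.98 = 0.063
JUN6: ΔΔCt = (37.49−19.87) − (31.93−19.49) = 17.62 − 12.44 = 5.18; fold change = 2^-5.18 = 0.028
ABCB2: ΔΔCt = (26.87−19.87) − (30.67−19.49) = 7.00 − 11.18 = -4.18; fold change = 2^4.18 = 18.126
JUN6 has the largest |ΔΔCt| = 5.18.

0.028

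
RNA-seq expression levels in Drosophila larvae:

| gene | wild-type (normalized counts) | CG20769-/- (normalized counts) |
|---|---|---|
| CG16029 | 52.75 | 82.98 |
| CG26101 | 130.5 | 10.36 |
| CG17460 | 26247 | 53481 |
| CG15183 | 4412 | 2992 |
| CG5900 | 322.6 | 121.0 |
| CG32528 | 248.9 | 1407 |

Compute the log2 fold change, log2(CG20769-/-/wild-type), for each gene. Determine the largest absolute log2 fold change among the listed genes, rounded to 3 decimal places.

3.655

log2(82.98/52.75) = 0.654  (CG16029)
log2(10.36/130.5) = -3.655  (CG26101)
log2(53481/26247) = 1.027  (CG17460)
log2(2992/4412) = -0.560  (CG15183)
log2(121.0/322.6) = -1.415  (CG5900)
log2(1407/248.9) = 2.499  (CG32528)
The largest magnitude belongs to CG26101.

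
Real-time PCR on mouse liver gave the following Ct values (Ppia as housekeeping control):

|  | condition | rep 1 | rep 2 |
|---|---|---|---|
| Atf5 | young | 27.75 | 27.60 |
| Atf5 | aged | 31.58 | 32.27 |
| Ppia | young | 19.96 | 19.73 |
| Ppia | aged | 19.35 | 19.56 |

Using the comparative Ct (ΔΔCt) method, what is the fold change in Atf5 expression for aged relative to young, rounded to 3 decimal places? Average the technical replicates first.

0.040

Mean Ct: Atf5 young 27.675; Atf5 aged 31.925; Ppia young 19.845; Ppia aged 19.455
ΔCt(young) = 27.675 − 19.845 = 7.830
ΔCt(aged) = 31.925 − 19.455 = 12.470
ΔΔCt = 12.470 − 7.830 = 4.640
Fold change = 2^(−4.640) = 0.0401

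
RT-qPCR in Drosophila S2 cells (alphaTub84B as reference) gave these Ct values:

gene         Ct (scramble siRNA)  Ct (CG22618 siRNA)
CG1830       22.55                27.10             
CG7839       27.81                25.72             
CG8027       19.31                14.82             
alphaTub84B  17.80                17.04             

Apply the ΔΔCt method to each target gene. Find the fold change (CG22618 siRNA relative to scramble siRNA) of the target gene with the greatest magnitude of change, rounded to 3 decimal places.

CG1830: ΔΔCt = (27.10−17.04) − (22.55−17.80) = 10.06 − 4.75 = 5.31; fold change = 2^-5.31 = 0.025
CG7839: ΔΔCt = (25.72−17.04) − (27.81−17.80) = 8.68 − 10.01 = -1.33; fold change = 2^1.33 = 2.514
CG8027: ΔΔCt = (14.82−17.04) − (19.31−17.80) = -2.22 − 1.51 = -3.73; fold change = 2^3.73 = 13.269
CG1830 has the largest |ΔΔCt| = 5.31.

0.025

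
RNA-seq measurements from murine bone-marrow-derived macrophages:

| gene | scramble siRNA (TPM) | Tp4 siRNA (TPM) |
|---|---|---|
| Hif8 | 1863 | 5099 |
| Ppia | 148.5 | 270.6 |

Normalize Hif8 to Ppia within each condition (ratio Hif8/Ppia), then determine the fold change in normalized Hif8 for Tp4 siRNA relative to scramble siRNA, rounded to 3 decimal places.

1.502

Hif8/Ppia (scramble siRNA) = 1863 / 148.5 = 12.545
Hif8/Ppia (Tp4 siRNA) = 5099 / 270.6 = 18.843
Fold change = 18.843 / 12.545 = 1.5020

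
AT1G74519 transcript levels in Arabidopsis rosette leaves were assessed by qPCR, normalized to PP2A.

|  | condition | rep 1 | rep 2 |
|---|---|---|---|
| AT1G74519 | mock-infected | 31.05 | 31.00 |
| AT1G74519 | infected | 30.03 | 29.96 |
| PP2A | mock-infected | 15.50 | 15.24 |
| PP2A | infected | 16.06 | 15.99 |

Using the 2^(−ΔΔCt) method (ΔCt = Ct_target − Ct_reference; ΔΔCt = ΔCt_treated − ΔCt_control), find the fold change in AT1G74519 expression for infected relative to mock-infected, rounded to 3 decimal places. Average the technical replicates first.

Mean Ct: AT1G74519 mock-infected 31.025; AT1G74519 infected 29.995; PP2A mock-infected 15.370; PP2A infected 16.025
ΔCt(mock-infected) = 31.025 − 15.370 = 15.655
ΔCt(infected) = 29.995 − 16.025 = 13.970
ΔΔCt = 13.970 − 15.655 = -1.685
Fold change = 2^(−(-1.685)) = 2^1.685 = 3.2154

3.215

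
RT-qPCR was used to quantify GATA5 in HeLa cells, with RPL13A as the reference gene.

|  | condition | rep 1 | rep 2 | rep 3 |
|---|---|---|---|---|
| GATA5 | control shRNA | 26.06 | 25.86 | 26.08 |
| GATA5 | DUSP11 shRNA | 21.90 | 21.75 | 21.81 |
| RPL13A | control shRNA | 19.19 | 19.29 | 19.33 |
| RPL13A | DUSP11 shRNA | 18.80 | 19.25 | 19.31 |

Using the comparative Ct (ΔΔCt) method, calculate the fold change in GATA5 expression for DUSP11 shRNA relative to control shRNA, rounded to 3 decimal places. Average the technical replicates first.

16.336

Mean Ct: GATA5 control shRNA 26.000; GATA5 DUSP11 shRNA 21.820; RPL13A control shRNA 19.270; RPL13A DUSP11 shRNA 19.120
ΔCt(control shRNA) = 26.000 − 19.270 = 6.730
ΔCt(DUSP11 shRNA) = 21.820 − 19.120 = 2.700
ΔΔCt = 2.700 − 6.730 = -4.030
Fold change = 2^(−(-4.030)) = 2^4.030 = 16.3362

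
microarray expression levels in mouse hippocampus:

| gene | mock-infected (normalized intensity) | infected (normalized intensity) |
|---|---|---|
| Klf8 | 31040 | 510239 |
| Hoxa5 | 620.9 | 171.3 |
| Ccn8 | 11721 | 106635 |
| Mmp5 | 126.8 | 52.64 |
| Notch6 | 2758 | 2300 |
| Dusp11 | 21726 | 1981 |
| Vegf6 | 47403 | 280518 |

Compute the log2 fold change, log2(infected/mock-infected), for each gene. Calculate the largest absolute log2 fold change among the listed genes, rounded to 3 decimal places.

log2(510239/31040) = 4.039  (Klf8)
log2(171.3/620.9) = -1.858  (Hoxa5)
log2(106635/11721) = 3.186  (Ccn8)
log2(52.64/126.8) = -1.268  (Mmp5)
log2(2300/2758) = -0.262  (Notch6)
log2(1981/21726) = -3.455  (Dusp11)
log2(280518/47403) = 2.565  (Vegf6)
The largest magnitude belongs to Klf8.

4.039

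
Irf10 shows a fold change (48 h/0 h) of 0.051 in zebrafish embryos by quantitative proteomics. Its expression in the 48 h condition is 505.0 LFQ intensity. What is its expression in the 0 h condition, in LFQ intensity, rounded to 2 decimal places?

0 h expression = 505.0 / 0.051 = 9901.96

9901.96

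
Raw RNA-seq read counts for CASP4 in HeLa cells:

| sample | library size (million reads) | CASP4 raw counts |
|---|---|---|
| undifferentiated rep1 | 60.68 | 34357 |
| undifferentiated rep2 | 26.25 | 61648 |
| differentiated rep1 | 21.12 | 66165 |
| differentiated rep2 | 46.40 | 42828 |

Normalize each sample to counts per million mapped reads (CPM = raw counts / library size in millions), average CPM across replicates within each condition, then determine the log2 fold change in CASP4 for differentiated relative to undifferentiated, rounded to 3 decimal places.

CPM(undifferentiated rep1) = 34357 / 60.68 = 566.1997
CPM(undifferentiated rep2) = 61648 / 26.25 = 2348.4952
CPM(differentiated rep1) = 66165 / 21.12 = 3132.8125
CPM(differentiated rep2) = 42828 / 46.40 = 923.0172
mean CPM(undifferentiated) = 1457.3475; mean CPM(differentiated) = 2027.9149
Fold change = 2027.9149 / 1457.3475 = 1.39151
log2(1.39151) = 0.4767

0.477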